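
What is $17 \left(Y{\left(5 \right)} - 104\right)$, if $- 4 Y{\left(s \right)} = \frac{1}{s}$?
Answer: $- \frac{35377}{20} \approx -1768.8$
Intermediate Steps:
$Y{\left(s \right)} = - \frac{1}{4 s}$
$17 \left(Y{\left(5 \right)} - 104\right) = 17 \left(- \frac{1}{4 \cdot 5} - 104\right) = 17 \left(\left(- \frac{1}{4}\right) \frac{1}{5} - 104\right) = 17 \left(- \frac{1}{20} - 104\right) = 17 \left(- \frac{2081}{20}\right) = - \frac{35377}{20}$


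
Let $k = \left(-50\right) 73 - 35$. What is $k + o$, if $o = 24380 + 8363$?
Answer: $29058$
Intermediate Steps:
$o = 32743$
$k = -3685$ ($k = -3650 - 35 = -3685$)
$k + o = -3685 + 32743 = 29058$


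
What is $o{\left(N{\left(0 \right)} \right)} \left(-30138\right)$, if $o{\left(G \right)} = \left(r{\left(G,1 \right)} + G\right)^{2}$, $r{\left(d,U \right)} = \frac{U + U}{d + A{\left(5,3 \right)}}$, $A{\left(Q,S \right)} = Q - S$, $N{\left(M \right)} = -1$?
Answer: $-30138$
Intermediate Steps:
$r{\left(d,U \right)} = \frac{2 U}{2 + d}$ ($r{\left(d,U \right)} = \frac{U + U}{d + \left(5 - 3\right)} = \frac{2 U}{d + \left(5 - 3\right)} = \frac{2 U}{d + 2} = \frac{2 U}{2 + d}$)
$o{\left(G \right)} = \left(G + \frac{2}{2 + G}\right)^{2}$ ($o{\left(G \right)} = \left(2 \cdot 1 \frac{1}{2 + G} + G\right)^{2} = \left(\frac{2}{2 + G} + G\right)^{2} = \left(G + \frac{2}{2 + G}\right)^{2}$)
$o{\left(N{\left(0 \right)} \right)} \left(-30138\right) = \left(-1 + \frac{2}{2 - 1}\right)^{2} \left(-30138\right) = \left(-1 + \frac{2}{1}\right)^{2} \left(-30138\right) = \left(-1 + 2 \cdot 1\right)^{2} \left(-30138\right) = \left(-1 + 2\right)^{2} \left(-30138\right) = 1^{2} \left(-30138\right) = 1 \left(-30138\right) = -30138$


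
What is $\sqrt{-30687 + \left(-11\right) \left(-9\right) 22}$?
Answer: $i \sqrt{28509} \approx 168.85 i$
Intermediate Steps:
$\sqrt{-30687 + \left(-11\right) \left(-9\right) 22} = \sqrt{-30687 + 99 \cdot 22} = \sqrt{-30687 + 2178} = \sqrt{-28509} = i \sqrt{28509}$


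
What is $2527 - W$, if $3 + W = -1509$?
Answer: $4039$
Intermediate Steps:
$W = -1512$ ($W = -3 - 1509 = -1512$)
$2527 - W = 2527 - -1512 = 2527 + 1512 = 4039$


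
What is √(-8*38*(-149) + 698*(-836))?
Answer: 2*I*√134558 ≈ 733.64*I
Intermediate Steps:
√(-8*38*(-149) + 698*(-836)) = √(-304*(-149) - 583528) = √(45296 - 583528) = √(-538232) = 2*I*√134558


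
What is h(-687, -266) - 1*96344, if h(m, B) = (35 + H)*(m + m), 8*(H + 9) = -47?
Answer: -495983/4 ≈ -1.2400e+5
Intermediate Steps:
H = -119/8 (H = -9 + (⅛)*(-47) = -9 - 47/8 = -119/8 ≈ -14.875)
h(m, B) = 161*m/4 (h(m, B) = (35 - 119/8)*(m + m) = 161*(2*m)/8 = 161*m/4)
h(-687, -266) - 1*96344 = (161/4)*(-687) - 1*96344 = -110607/4 - 96344 = -495983/4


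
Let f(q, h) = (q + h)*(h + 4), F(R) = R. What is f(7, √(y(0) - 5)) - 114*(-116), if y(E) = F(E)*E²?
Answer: 13247 + 11*I*√5 ≈ 13247.0 + 24.597*I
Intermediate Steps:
y(E) = E³ (y(E) = E*E² = E³)
f(q, h) = (4 + h)*(h + q) (f(q, h) = (h + q)*(4 + h) = (4 + h)*(h + q))
f(7, √(y(0) - 5)) - 114*(-116) = ((√(0³ - 5))² + 4*√(0³ - 5) + 4*7 + √(0³ - 5)*7) - 114*(-116) = ((√(0 - 5))² + 4*√(0 - 5) + 28 + √(0 - 5)*7) + 13224 = ((√(-5))² + 4*√(-5) + 28 + √(-5)*7) + 13224 = ((I*√5)² + 4*(I*√5) + 28 + (I*√5)*7) + 13224 = (-5 + 4*I*√5 + 28 + 7*I*√5) + 13224 = (23 + 11*I*√5) + 13224 = 13247 + 11*I*√5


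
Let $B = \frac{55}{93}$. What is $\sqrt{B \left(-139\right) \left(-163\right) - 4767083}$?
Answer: $\frac{2 i \sqrt{10278652578}}{93} \approx 2180.3 i$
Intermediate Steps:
$B = \frac{55}{93}$ ($B = 55 \cdot \frac{1}{93} = \frac{55}{93} \approx 0.5914$)
$\sqrt{B \left(-139\right) \left(-163\right) - 4767083} = \sqrt{\frac{55}{93} \left(-139\right) \left(-163\right) - 4767083} = \sqrt{\left(- \frac{7645}{93}\right) \left(-163\right) - 4767083} = \sqrt{\frac{1246135}{93} - 4767083} = \sqrt{- \frac{442092584}{93}} = \frac{2 i \sqrt{10278652578}}{93}$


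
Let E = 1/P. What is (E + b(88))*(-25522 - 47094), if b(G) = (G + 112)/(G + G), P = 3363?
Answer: -3053393876/36993 ≈ -82540.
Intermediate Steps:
b(G) = (112 + G)/(2*G) (b(G) = (112 + G)/((2*G)) = (112 + G)*(1/(2*G)) = (112 + G)/(2*G))
E = 1/3363 ≈ 0.00029735
(E + b(88))*(-25522 - 47094) = (1/3363 + (½)*(112 + 88)/88)*(-25522 - 47094) = (1/3363 + (½)*(1/88)*200)*(-72616) = (1/3363 + 25/22)*(-72616) = (84097/73986)*(-72616) = -3053393876/36993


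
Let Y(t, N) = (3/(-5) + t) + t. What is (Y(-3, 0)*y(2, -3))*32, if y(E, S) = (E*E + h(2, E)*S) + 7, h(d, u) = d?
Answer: -1056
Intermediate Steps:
Y(t, N) = -⅗ + 2*t (Y(t, N) = (3*(-⅕) + t) + t = (-⅗ + t) + t = -⅗ + 2*t)
y(E, S) = 7 + E² + 2*S (y(E, S) = (E*E + 2*S) + 7 = (E² + 2*S) + 7 = 7 + E² + 2*S)
(Y(-3, 0)*y(2, -3))*32 = ((-⅗ + 2*(-3))*(7 + 2² + 2*(-3)))*32 = ((-⅗ - 6)*(7 + 4 - 6))*32 = -33/5*5*32 = -33*32 = -1056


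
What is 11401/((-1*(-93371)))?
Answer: 11401/93371 ≈ 0.12210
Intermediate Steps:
11401/((-1*(-93371))) = 11401/93371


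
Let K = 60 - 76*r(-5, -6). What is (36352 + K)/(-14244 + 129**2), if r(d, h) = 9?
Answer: 35728/2397 ≈ 14.905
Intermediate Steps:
K = -624 (K = 60 - 76*9 = 60 - 684 = -624)
(36352 + K)/(-14244 + 129**2) = (36352 - 624)/(-14244 + 129**2) = 35728/(-14244 + 16641) = 35728/2397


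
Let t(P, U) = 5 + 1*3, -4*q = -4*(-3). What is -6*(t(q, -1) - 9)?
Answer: 6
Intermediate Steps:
q = -3 (q = -(-1)*(-3) = -¼*12 = -3)
t(P, U) = 8 (t(P, U) = 5 + 3 = 8)
-6*(t(q, -1) - 9) = -6*(8 - 9) = -6*(-1) = 6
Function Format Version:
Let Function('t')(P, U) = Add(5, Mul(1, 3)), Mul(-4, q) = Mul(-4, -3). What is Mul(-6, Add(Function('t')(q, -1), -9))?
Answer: 6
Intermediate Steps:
q = -3 (q = Mul(Rational(-1, 4), Mul(-4, -3)) = Mul(Rational(-1, 4), 12) = -3)
Function('t')(P, U) = 8 (Function('t')(P, U) = Add(5, 3) = 8)
Mul(-6, Add(Function('t')(q, -1), -9)) = Mul(-6, Add(8, -9)) = Mul(-6, -1) = 6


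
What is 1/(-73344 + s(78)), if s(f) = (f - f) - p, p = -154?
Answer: -1/73190 ≈ -1.3663e-5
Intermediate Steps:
s(f) = 154 (s(f) = (f - f) - 1*(-154) = 0 + 154 = 154)
1/(-73344 + s(78)) = 1/(-73344 + 154) = 1/(-73190) = -1/73190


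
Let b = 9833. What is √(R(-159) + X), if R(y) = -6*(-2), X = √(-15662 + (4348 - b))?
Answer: √(12 + I*√21147) ≈ 8.8858 + 8.1827*I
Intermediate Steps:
X = I*√21147 (X = √(-15662 + (4348 - 1*9833)) = √(-15662 + (4348 - 9833)) = √(-15662 - 5485) = √(-21147) = I*√21147 ≈ 145.42*I)
R(y) = 12
√(R(-159) + X) = √(12 + I*√21147)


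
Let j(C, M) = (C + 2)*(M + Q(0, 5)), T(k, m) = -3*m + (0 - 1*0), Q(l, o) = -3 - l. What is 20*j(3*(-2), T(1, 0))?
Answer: 240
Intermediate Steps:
T(k, m) = -3*m (T(k, m) = -3*m + (0 + 0) = -3*m + 0 = -3*m)
j(C, M) = (-3 + M)*(2 + C) (j(C, M) = (C + 2)*(M + (-3 - 1*0)) = (2 + C)*(M + (-3 + 0)) = (2 + C)*(M - 3) = (2 + C)*(-3 + M) = (-3 + M)*(2 + C))
20*j(3*(-2), T(1, 0)) = 20*(-6 - 9*(-2) + 2*(-3*0) + (3*(-2))*(-3*0)) = 20*(-6 - 3*(-6) + 2*0 - 6*0) = 20*(-6 + 18 + 0 + 0) = 20*12 = 240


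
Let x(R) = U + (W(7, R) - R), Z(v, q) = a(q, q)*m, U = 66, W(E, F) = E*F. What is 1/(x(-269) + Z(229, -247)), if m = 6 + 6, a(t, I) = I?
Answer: -1/4512 ≈ -0.00022163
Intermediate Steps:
m = 12
Z(v, q) = 12*q (Z(v, q) = q*12 = 12*q)
x(R) = 66 + 6*R (x(R) = 66 + (7*R - R) = 66 + 6*R)
1/(x(-269) + Z(229, -247)) = 1/((66 + 6*(-269)) + 12*(-247)) = 1/((66 - 1614) - 2964) = 1/(-1548 - 2964) = 1/(-4512) = -1/4512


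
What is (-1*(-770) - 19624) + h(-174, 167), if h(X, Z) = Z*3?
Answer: -18353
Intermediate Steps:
h(X, Z) = 3*Z
(-1*(-770) - 19624) + h(-174, 167) = (-1*(-770) - 19624) + 3*167 = (770 - 19624) + 501 = -18854 + 501 = -18353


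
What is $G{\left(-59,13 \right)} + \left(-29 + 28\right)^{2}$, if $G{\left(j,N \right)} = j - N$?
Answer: $-71$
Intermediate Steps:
$G{\left(-59,13 \right)} + \left(-29 + 28\right)^{2} = \left(-59 - 13\right) + \left(-29 + 28\right)^{2} = \left(-59 - 13\right) + \left(-1\right)^{2} = -72 + 1 = -71$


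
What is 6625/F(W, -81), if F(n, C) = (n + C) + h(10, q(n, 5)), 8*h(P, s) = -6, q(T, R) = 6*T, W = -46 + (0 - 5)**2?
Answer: -26500/411 ≈ -64.477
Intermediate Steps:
W = -21 (W = -46 + (-5)**2 = -46 + 25 = -21)
h(P, s) = -3/4 (h(P, s) = (1/8)*(-6) = -3/4)
F(n, C) = -3/4 + C + n (F(n, C) = (n + C) - 3/4 = (C + n) - 3/4 = -3/4 + C + n)
6625/F(W, -81) = 6625/(-3/4 - 81 - 21) = 6625/(-411/4) = 6625*(-4/411) = -26500/411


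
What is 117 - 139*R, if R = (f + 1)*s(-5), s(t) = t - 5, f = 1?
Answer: 2897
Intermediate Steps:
s(t) = -5 + t
R = -20 (R = (1 + 1)*(-5 - 5) = 2*(-10) = -20)
117 - 139*R = 117 - 139*(-20) = 117 + 2780 = 2897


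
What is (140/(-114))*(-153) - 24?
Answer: 3114/19 ≈ 163.89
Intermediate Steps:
(140/(-114))*(-153) - 24 = (140*(-1/114))*(-153) - 24 = -70/57*(-153) - 24 = 3570/19 - 24 = 3114/19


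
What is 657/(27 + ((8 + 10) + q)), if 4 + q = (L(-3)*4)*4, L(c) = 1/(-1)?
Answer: 657/25 ≈ 26.280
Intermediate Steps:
L(c) = -1
q = -20 (q = -4 - 1*4*4 = -4 - 4*4 = -4 - 16 = -20)
657/(27 + ((8 + 10) + q)) = 657/(27 + ((8 + 10) - 20)) = 657/(27 + (18 - 20)) = 657/(27 - 2) = 657/25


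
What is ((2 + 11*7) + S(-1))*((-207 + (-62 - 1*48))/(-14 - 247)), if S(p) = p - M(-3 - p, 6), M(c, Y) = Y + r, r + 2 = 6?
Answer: 21556/261 ≈ 82.590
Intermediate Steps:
r = 4 (r = -2 + 6 = 4)
M(c, Y) = 4 + Y (M(c, Y) = Y + 4 = 4 + Y)
S(p) = -10 + p (S(p) = p - (4 + 6) = p - 1*10 = p - 10 = -10 + p)
((2 + 11*7) + S(-1))*((-207 + (-62 - 1*48))/(-14 - 247)) = ((2 + 11*7) + (-10 - 1))*((-207 + (-62 - 1*48))/(-14 - 247)) = ((2 + 77) - 11)*((-207 + (-62 - 48))/(-261)) = (79 - 11)*((-207 - 110)*(-1/261)) = 68*(-317*(-1/261)) = 68*(317/261) = 21556/261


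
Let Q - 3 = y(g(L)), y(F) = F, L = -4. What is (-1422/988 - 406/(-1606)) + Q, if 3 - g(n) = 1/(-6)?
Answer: 2963332/595023 ≈ 4.9802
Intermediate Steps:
g(n) = 19/6 (g(n) = 3 - 1/(-6) = 3 - 1*(-⅙) = 3 + ⅙ = 19/6)
Q = 37/6 (Q = 3 + 19/6 = 37/6 ≈ 6.1667)
(-1422/988 - 406/(-1606)) + Q = (-1422/988 - 406/(-1606)) + 37/6 = (-1422*1/988 - 406*(-1/1606)) + 37/6 = (-711/494 + 203/803) + 37/6 = -470651/396682 + 37/6 = 2963332/595023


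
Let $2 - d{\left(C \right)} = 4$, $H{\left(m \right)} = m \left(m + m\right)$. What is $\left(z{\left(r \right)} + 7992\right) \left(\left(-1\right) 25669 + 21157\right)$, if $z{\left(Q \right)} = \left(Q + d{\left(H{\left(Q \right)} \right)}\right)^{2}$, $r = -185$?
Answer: $-193840032$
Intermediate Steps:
$H{\left(m \right)} = 2 m^{2}$ ($H{\left(m \right)} = m 2 m = 2 m^{2}$)
$d{\left(C \right)} = -2$ ($d{\left(C \right)} = 2 - 4 = -2$)
$z{\left(Q \right)} = \left(-2 + Q\right)^{2}$ ($z{\left(Q \right)} = \left(Q - 2\right)^{2} = \left(-2 + Q\right)^{2}$)
$\left(z{\left(r \right)} + 7992\right) \left(\left(-1\right) 25669 + 21157\right) = \left(\left(-2 - 185\right)^{2} + 7992\right) \left(\left(-1\right) 25669 + 21157\right) = \left(\left(-187\right)^{2} + 7992\right) \left(-25669 + 21157\right) = \left(34969 + 7992\right) \left(-4512\right) = 42961 \left(-4512\right) = -193840032$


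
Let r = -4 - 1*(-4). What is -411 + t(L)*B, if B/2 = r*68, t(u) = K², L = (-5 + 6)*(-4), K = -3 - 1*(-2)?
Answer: -411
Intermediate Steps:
r = 0 (r = -4 + 4 = 0)
K = -1 (K = -3 + 2 = -1)
L = -4 (L = 1*(-4) = -4)
t(u) = 1 (t(u) = (-1)² = 1)
B = 0 (B = 2*(0*68) = 2*0 = 0)
-411 + t(L)*B = -411 + 1*0 = -411 + 0 = -411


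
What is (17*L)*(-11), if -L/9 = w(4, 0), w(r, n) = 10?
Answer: 16830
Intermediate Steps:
L = -90 (L = -9*10 = -90)
(17*L)*(-11) = (17*(-90))*(-11) = -1530*(-11) = 16830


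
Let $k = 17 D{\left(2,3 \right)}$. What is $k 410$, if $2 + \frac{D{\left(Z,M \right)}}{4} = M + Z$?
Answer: $83640$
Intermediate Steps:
$D{\left(Z,M \right)} = -8 + 4 M + 4 Z$ ($D{\left(Z,M \right)} = -8 + 4 \left(M + Z\right) = -8 + \left(4 M + 4 Z\right) = -8 + 4 M + 4 Z$)
$k = 204$ ($k = 17 \left(-8 + 4 \cdot 3 + 4 \cdot 2\right) = 17 \left(-8 + 12 + 8\right) = 17 \cdot 12 = 204$)
$k 410 = 204 \cdot 410 = 83640$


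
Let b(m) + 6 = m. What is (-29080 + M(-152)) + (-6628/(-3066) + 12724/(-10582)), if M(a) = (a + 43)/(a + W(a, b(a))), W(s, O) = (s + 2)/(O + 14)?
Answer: -854510770235428/29386526169 ≈ -29078.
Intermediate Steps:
b(m) = -6 + m
W(s, O) = (2 + s)/(14 + O)
M(a) = (43 + a)/(a + (2 + a)/(8 + a)) (M(a) = (a + 43)/(a + (2 + a)/(14 + (-6 + a))) = (43 + a)/(a + (2 + a)/(8 + a)))
(-29080 + M(-152)) + (-6628/(-3066) + 12724/(-10582)) = (-29080 + (8 - 152)*(43 - 152)/(2 - 152 - 152*(8 - 152))) + (-6628/(-3066) + 12724/(-10582)) = (-29080 - 144*(-109)/(2 - 152 - 152*(-144))) + (-6628*(-1/3066) + 12724*(-1/10582)) = (-29080 - 144*(-109)/(2 - 152 + 21888)) + (3314/1533 - 6362/5291) = (-29080 - 144*(-109)/21738) + 7781428/8111103 = (-29080 + (1/21738)*(-144)*(-109)) + 7781428/8111103 = (-29080 + 2616/3623) + 7781428/8111103 = -105354224/3623 + 7781428/8111103 = -854510770235428/29386526169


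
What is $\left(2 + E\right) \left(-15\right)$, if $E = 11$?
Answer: $-195$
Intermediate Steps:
$\left(2 + E\right) \left(-15\right) = \left(2 + 11\right) \left(-15\right) = 13 \left(-15\right) = -195$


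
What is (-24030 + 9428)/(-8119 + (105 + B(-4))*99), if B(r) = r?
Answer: -7301/940 ≈ -7.7670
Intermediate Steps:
(-24030 + 9428)/(-8119 + (105 + B(-4))*99) = (-24030 + 9428)/(-8119 + (105 - 4)*99) = -14602/(-8119 + 101*99) = -14602/(-8119 + 9999) = -14602/1880 = -14602*1/1880 = -7301/940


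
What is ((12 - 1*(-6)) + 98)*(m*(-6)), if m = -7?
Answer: 4872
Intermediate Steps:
((12 - 1*(-6)) + 98)*(m*(-6)) = ((12 - 1*(-6)) + 98)*(-7*(-6)) = ((12 + 6) + 98)*42 = (18 + 98)*42 = 116*42 = 4872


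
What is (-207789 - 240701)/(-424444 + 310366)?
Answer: 224245/57039 ≈ 3.9314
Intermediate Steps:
(-207789 - 240701)/(-424444 + 310366) = -448490/(-114078) = -448490*(-1/114078) = 224245/57039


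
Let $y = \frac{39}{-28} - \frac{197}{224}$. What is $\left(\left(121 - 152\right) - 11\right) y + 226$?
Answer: $\frac{5143}{16} \approx 321.44$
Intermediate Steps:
$y = - \frac{509}{224}$ ($y = 39 \left(- \frac{1}{28}\right) - \frac{197}{224} = - \frac{39}{28} - \frac{197}{224} = - \frac{509}{224} \approx -2.2723$)
$\left(\left(121 - 152\right) - 11\right) y + 226 = \left(\left(121 - 152\right) - 11\right) \left(- \frac{509}{224}\right) + 226 = \left(-31 - 11\right) \left(- \frac{509}{224}\right) + 226 = \left(-42\right) \left(- \frac{509}{224}\right) + 226 = \frac{1527}{16} + 226 = \frac{5143}{16}$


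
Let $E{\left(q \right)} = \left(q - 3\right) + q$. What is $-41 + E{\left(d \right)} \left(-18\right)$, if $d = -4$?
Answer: $157$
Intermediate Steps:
$E{\left(q \right)} = -3 + 2 q$ ($E{\left(q \right)} = \left(-3 + q\right) + q = -3 + 2 q$)
$-41 + E{\left(d \right)} \left(-18\right) = -41 + \left(-3 + 2 \left(-4\right)\right) \left(-18\right) = -41 + \left(-3 - 8\right) \left(-18\right) = -41 - -198 = -41 + 198 = 157$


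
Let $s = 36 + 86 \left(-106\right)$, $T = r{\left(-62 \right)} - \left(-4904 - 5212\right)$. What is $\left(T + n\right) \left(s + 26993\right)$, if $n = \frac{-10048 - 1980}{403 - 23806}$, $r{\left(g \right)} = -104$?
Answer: $\frac{1399141820944}{7801} \approx 1.7935 \cdot 10^{8}$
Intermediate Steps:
$n = \frac{12028}{23403}$ ($n = - \frac{12028}{-23403} = \left(-12028\right) \left(- \frac{1}{23403}\right) = \frac{12028}{23403} \approx 0.51395$)
$T = 10012$ ($T = -104 - \left(-4904 - 5212\right) = -104 - -10116 = -104 + 10116 = 10012$)
$s = -9080$ ($s = 36 - 9116 = -9080$)
$\left(T + n\right) \left(s + 26993\right) = \left(10012 + \frac{12028}{23403}\right) \left(-9080 + 26993\right) = \frac{234322864}{23403} \cdot 17913 = \frac{1399141820944}{7801}$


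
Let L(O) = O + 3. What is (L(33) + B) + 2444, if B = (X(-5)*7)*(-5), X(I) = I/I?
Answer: 2445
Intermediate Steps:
X(I) = 1
L(O) = 3 + O
B = -35 (B = (1*7)*(-5) = 7*(-5) = -35)
(L(33) + B) + 2444 = ((3 + 33) - 35) + 2444 = (36 - 35) + 2444 = 1 + 2444 = 2445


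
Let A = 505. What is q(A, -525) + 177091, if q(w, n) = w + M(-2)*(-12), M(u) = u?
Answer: 177620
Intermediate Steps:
q(w, n) = 24 + w (q(w, n) = w - 2*(-12) = w + 24 = 24 + w)
q(A, -525) + 177091 = (24 + 505) + 177091 = 529 + 177091 = 177620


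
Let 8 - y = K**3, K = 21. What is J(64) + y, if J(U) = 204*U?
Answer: 3803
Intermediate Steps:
y = -9253 (y = 8 - 1*21**3 = 8 - 1*9261 = 8 - 9261 = -9253)
J(64) + y = 204*64 - 9253 = 13056 - 9253 = 3803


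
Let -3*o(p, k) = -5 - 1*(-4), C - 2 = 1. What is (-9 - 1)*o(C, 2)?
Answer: -10/3 ≈ -3.3333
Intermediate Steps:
C = 3 (C = 2 + 1 = 3)
o(p, k) = ⅓ (o(p, k) = -(-5 - 1*(-4))/3 = -(-5 + 4)/3 = -⅓*(-1) = ⅓)
(-9 - 1)*o(C, 2) = (-9 - 1)*(⅓) = -10*⅓ = -10/3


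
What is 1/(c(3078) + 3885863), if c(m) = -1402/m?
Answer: 1539/5980342456 ≈ 2.5734e-7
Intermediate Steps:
1/(c(3078) + 3885863) = 1/(-1402/3078 + 3885863) = 1/(-1402*1/3078 + 3885863) = 1/(-701/1539 + 3885863) = 1/(5980342456/1539) = 1539/5980342456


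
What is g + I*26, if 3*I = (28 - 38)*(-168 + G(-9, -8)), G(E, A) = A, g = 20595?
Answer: 107545/3 ≈ 35848.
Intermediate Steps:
I = 1760/3 (I = ((28 - 38)*(-168 - 8))/3 = (-10*(-176))/3 = (⅓)*1760 = 1760/3 ≈ 586.67)
g + I*26 = 20595 + (1760/3)*26 = 20595 + 45760/3 = 107545/3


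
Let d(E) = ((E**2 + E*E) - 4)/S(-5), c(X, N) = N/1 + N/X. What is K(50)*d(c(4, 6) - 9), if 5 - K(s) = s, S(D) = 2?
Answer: -45/4 ≈ -11.250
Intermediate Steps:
K(s) = 5 - s
c(X, N) = N + N/X (c(X, N) = N*1 + N/X = N + N/X)
d(E) = -2 + E**2 (d(E) = ((E**2 + E*E) - 4)/2 = ((E**2 + E**2) - 4)*(1/2) = (2*E**2 - 4)*(1/2) = (-4 + 2*E**2)*(1/2) = -2 + E**2)
K(50)*d(c(4, 6) - 9) = (5 - 1*50)*(-2 + ((6 + 6/4) - 9)**2) = (5 - 50)*(-2 + ((6 + 6*(1/4)) - 9)**2) = -45*(-2 + ((6 + 3/2) - 9)**2) = -45*(-2 + (15/2 - 9)**2) = -45*(-2 + (-3/2)**2) = -45*(-2 + 9/4) = -45*1/4 = -45/4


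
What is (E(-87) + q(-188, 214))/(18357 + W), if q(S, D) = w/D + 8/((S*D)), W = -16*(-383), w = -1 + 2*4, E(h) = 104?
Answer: 1046359/246270130 ≈ 0.0042488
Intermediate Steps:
w = 7 (w = -1 + 8 = 7)
W = 6128
q(S, D) = 7/D + 8/(D*S) (q(S, D) = 7/D + 8/((S*D)) = 7/D + 8/((D*S)) = 7/D + 8*(1/(D*S)) = 7/D + 8/(D*S))
(E(-87) + q(-188, 214))/(18357 + W) = (104 + (8 + 7*(-188))/(214*(-188)))/(18357 + 6128) = (104 + (1/214)*(-1/188)*(8 - 1316))/24485 = (104 + (1/214)*(-1/188)*(-1308))*(1/24485) = (104 + 327/10058)*(1/24485) = (1046359/10058)*(1/24485) = 1046359/246270130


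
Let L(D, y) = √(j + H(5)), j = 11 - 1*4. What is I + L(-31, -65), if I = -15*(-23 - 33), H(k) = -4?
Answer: 840 + √3 ≈ 841.73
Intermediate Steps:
I = 840 (I = -15*(-56) = 840)
j = 7 (j = 11 - 4 = 7)
L(D, y) = √3 (L(D, y) = √(7 - 4) = √3)
I + L(-31, -65) = 840 + √3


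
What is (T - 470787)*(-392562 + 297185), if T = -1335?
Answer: 45029579994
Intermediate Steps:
(T - 470787)*(-392562 + 297185) = (-1335 - 470787)*(-392562 + 297185) = -472122*(-95377) = 45029579994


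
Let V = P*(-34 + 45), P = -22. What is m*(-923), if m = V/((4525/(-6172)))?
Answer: -1378614952/4525 ≈ -3.0467e+5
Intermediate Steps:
V = -242 (V = -22*(-34 + 45) = -22*11 = -242)
m = 1493624/4525 (m = -242/(4525/(-6172)) = -242/(4525*(-1/6172)) = -242/(-4525/6172) = -242*(-6172/4525) = 1493624/4525 ≈ 330.08)
m*(-923) = (1493624/4525)*(-923) = -1378614952/4525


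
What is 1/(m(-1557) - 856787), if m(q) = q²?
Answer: 1/1567462 ≈ 6.3797e-7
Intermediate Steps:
1/(m(-1557) - 856787) = 1/((-1557)² - 856787) = 1/(2424249 - 856787) = 1/1567462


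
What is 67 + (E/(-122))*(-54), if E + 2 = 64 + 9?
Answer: 6004/61 ≈ 98.426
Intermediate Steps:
E = 71 (E = -2 + (64 + 9) = -2 + 73 = 71)
67 + (E/(-122))*(-54) = 67 + (71/(-122))*(-54) = 67 + (71*(-1/122))*(-54) = 67 - 71/122*(-54) = 67 + 1917/61 = 6004/61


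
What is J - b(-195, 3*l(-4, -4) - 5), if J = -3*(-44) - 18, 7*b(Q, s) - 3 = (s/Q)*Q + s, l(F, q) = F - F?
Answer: 115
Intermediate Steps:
l(F, q) = 0
b(Q, s) = 3/7 + 2*s/7 (b(Q, s) = 3/7 + ((s/Q)*Q + s)/7 = 3/7 + (s + s)/7 = 3/7 + (2*s)/7 = 3/7 + 2*s/7)
J = 114 (J = 132 - 18 = 114)
J - b(-195, 3*l(-4, -4) - 5) = 114 - (3/7 + 2*(3*0 - 5)/7) = 114 - (3/7 + 2*(0 - 5)/7) = 114 - (3/7 + (2/7)*(-5)) = 114 - (3/7 - 10/7) = 114 - 1*(-1) = 114 + 1 = 115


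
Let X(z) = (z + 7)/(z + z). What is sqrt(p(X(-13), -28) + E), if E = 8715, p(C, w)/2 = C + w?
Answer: sqrt(1463449)/13 ≈ 93.056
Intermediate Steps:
X(z) = (7 + z)/(2*z) (X(z) = (7 + z)/((2*z)) = (7 + z)*(1/(2*z)) = (7 + z)/(2*z))
p(C, w) = 2*C + 2*w (p(C, w) = 2*(C + w) = 2*C + 2*w)
sqrt(p(X(-13), -28) + E) = sqrt((2*((1/2)*(7 - 13)/(-13)) + 2*(-28)) + 8715) = sqrt((2*((1/2)*(-1/13)*(-6)) - 56) + 8715) = sqrt((2*(3/13) - 56) + 8715) = sqrt((6/13 - 56) + 8715) = sqrt(-722/13 + 8715) = sqrt(112573/13) = sqrt(1463449)/13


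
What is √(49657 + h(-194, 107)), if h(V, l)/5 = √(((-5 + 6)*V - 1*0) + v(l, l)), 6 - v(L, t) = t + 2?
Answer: √(49657 + 15*I*√33) ≈ 222.84 + 0.193*I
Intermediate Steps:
v(L, t) = 4 - t (v(L, t) = 6 - (t + 2) = 6 - (2 + t) = 6 + (-2 - t) = 4 - t)
h(V, l) = 5*√(4 + V - l) (h(V, l) = 5*√(((-5 + 6)*V - 1*0) + (4 - l)) = 5*√((1*V + 0) + (4 - l)) = 5*√((V + 0) + (4 - l)) = 5*√(V + (4 - l)) = 5*√(4 + V - l))
√(49657 + h(-194, 107)) = √(49657 + 5*√(4 - 194 - 1*107)) = √(49657 + 5*√(4 - 194 - 107)) = √(49657 + 5*√(-297)) = √(49657 + 5*(3*I*√33)) = √(49657 + 15*I*√33)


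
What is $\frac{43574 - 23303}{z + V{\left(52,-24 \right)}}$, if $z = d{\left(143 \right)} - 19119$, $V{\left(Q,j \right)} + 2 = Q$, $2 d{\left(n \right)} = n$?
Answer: $- \frac{13514}{12665} \approx -1.067$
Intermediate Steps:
$d{\left(n \right)} = \frac{n}{2}$
$V{\left(Q,j \right)} = -2 + Q$
$z = - \frac{38095}{2}$ ($z = \frac{1}{2} \cdot 143 - 19119 = \frac{143}{2} - 19119 = - \frac{38095}{2} \approx -19048.0$)
$\frac{43574 - 23303}{z + V{\left(52,-24 \right)}} = \frac{43574 - 23303}{- \frac{38095}{2} + \left(-2 + 52\right)} = \frac{20271}{- \frac{38095}{2} + 50} = \frac{20271}{- \frac{37995}{2}} = 20271 \left(- \frac{2}{37995}\right) = - \frac{13514}{12665}$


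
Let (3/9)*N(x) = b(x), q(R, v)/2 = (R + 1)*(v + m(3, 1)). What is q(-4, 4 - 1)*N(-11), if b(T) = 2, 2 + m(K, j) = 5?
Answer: -216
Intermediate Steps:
m(K, j) = 3 (m(K, j) = -2 + 5 = 3)
q(R, v) = 2*(1 + R)*(3 + v) (q(R, v) = 2*((R + 1)*(v + 3)) = 2*((1 + R)*(3 + v)) = 2*(1 + R)*(3 + v))
N(x) = 6 (N(x) = 3*2 = 6)
q(-4, 4 - 1)*N(-11) = (6 + 2*(4 - 1) + 6*(-4) + 2*(-4)*(4 - 1))*6 = (6 + 2*3 - 24 + 2*(-4)*3)*6 = (6 + 6 - 24 - 24)*6 = -36*6 = -216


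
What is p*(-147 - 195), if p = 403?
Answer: -137826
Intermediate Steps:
p*(-147 - 195) = 403*(-147 - 195) = 403*(-342) = -137826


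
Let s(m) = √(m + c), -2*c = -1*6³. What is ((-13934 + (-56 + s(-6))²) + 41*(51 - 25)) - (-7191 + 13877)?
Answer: -19554 + (56 - √102)² ≈ -17447.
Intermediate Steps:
c = 108 (c = -(-1)*6³/2 = -(-1)*216/2 = -½*(-216) = 108)
s(m) = √(108 + m) (s(m) = √(m + 108) = √(108 + m))
((-13934 + (-56 + s(-6))²) + 41*(51 - 25)) - (-7191 + 13877) = ((-13934 + (-56 + √(108 - 6))²) + 41*(51 - 25)) - (-7191 + 13877) = ((-13934 + (-56 + √102)²) + 41*26) - 1*6686 = ((-13934 + (-56 + √102)²) + 1066) - 6686 = (-12868 + (-56 + √102)²) - 6686 = -19554 + (-56 + √102)²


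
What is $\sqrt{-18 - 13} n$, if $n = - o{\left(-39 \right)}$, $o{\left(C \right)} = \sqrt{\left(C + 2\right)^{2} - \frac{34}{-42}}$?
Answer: $- \frac{i \sqrt{18726666}}{21} \approx - 206.07 i$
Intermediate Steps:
$o{\left(C \right)} = \sqrt{\frac{17}{21} + \left(2 + C\right)^{2}}$ ($o{\left(C \right)} = \sqrt{\left(2 + C\right)^{2} - - \frac{17}{21}} = \sqrt{\left(2 + C\right)^{2} + \frac{17}{21}} = \sqrt{\frac{17}{21} + \left(2 + C\right)^{2}}$)
$n = - \frac{\sqrt{604086}}{21}$ ($n = - \frac{\sqrt{357 + 441 \left(2 - 39\right)^{2}}}{21} = - \frac{\sqrt{357 + 441 \left(-37\right)^{2}}}{21} = - \frac{\sqrt{357 + 441 \cdot 1369}}{21} = - \frac{\sqrt{357 + 603729}}{21} = - \frac{\sqrt{604086}}{21} \approx -37.011$)
$\sqrt{-18 - 13} n = \sqrt{-18 - 13} \left(- \frac{\sqrt{604086}}{21}\right) = \sqrt{-31} \left(- \frac{\sqrt{604086}}{21}\right) = i \sqrt{31} \left(- \frac{\sqrt{604086}}{21}\right) = - \frac{i \sqrt{18726666}}{21}$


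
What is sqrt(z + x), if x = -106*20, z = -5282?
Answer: I*sqrt(7402) ≈ 86.035*I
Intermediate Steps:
x = -2120
sqrt(z + x) = sqrt(-5282 - 2120) = sqrt(-7402) = I*sqrt(7402)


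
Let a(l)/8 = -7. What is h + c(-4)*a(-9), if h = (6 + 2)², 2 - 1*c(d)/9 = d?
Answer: -2960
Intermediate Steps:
c(d) = 18 - 9*d
a(l) = -56 (a(l) = 8*(-7) = -56)
h = 64 (h = 8² = 64)
h + c(-4)*a(-9) = 64 + (18 - 9*(-4))*(-56) = 64 + (18 + 36)*(-56) = 64 + 54*(-56) = 64 - 3024 = -2960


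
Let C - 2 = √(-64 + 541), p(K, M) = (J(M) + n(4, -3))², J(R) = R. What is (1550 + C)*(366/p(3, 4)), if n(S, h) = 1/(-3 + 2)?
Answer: 189344/3 + 122*√53 ≈ 64003.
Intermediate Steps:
n(S, h) = -1 (n(S, h) = 1/(-1) = -1)
p(K, M) = (-1 + M)² (p(K, M) = (M - 1)² = (-1 + M)²)
C = 2 + 3*√53 (C = 2 + √(-64 + 541) = 2 + √477 = 2 + 3*√53 ≈ 23.840)
(1550 + C)*(366/p(3, 4)) = (1550 + (2 + 3*√53))*(366/((-1 + 4)²)) = (1552 + 3*√53)*(366/(3²)) = (1552 + 3*√53)*(366/9) = (1552 + 3*√53)*(366*(⅑)) = (1552 + 3*√53)*(122/3) = 189344/3 + 122*√53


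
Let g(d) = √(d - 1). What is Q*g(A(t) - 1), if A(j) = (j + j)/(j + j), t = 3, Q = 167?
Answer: 167*I ≈ 167.0*I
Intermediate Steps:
A(j) = 1 (A(j) = (2*j)/((2*j)) = (2*j)*(1/(2*j)) = 1)
g(d) = √(-1 + d)
Q*g(A(t) - 1) = 167*√(-1 + (1 - 1)) = 167*√(-1 + 0) = 167*√(-1) = 167*I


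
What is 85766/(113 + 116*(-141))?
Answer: -2318/439 ≈ -5.2802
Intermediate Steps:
85766/(113 + 116*(-141)) = 85766/(113 - 16356) = 85766/(-16243) = 85766*(-1/16243) = -2318/439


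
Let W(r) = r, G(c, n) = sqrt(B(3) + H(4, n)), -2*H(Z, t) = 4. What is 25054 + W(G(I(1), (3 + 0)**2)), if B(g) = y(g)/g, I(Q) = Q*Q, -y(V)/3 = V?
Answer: 25054 + I*sqrt(5) ≈ 25054.0 + 2.2361*I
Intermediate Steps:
y(V) = -3*V
H(Z, t) = -2 (H(Z, t) = -1/2*4 = -2)
I(Q) = Q**2
B(g) = -3 (B(g) = (-3*g)/g = -3)
G(c, n) = I*sqrt(5) (G(c, n) = sqrt(-3 - 2) = sqrt(-5) = I*sqrt(5))
25054 + W(G(I(1), (3 + 0)**2)) = 25054 + I*sqrt(5)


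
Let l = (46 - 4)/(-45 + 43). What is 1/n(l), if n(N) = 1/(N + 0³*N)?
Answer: -21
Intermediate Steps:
l = -21 (l = 42/(-2) = 42*(-½) = -21)
n(N) = 1/N (n(N) = 1/(N + 0*N) = 1/(N + 0) = 1/N)
1/n(l) = 1/(1/(-21)) = 1/(-1/21) = -21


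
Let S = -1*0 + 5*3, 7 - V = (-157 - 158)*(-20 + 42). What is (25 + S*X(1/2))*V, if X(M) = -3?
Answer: -138740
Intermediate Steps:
V = 6937 (V = 7 - (-157 - 158)*(-20 + 42) = 7 - (-315)*22 = 7 - 1*(-6930) = 7 + 6930 = 6937)
S = 15 (S = 0 + 15 = 15)
(25 + S*X(1/2))*V = (25 + 15*(-3))*6937 = (25 - 45)*6937 = -20*6937 = -138740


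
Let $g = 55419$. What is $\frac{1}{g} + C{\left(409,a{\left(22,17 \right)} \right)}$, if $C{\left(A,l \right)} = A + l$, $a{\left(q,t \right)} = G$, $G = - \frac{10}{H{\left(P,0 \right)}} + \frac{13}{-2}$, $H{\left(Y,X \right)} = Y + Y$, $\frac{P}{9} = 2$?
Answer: $\frac{66872263}{166257} \approx 402.22$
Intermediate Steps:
$P = 18$ ($P = 9 \cdot 2 = 18$)
$H{\left(Y,X \right)} = 2 Y$
$G = - \frac{61}{9}$ ($G = - \frac{10}{2 \cdot 18} + \frac{13}{-2} = - \frac{10}{36} + 13 \left(- \frac{1}{2}\right) = \left(-10\right) \frac{1}{36} - \frac{13}{2} = - \frac{5}{18} - \frac{13}{2} = - \frac{61}{9} \approx -6.7778$)
$a{\left(q,t \right)} = - \frac{61}{9}$
$\frac{1}{g} + C{\left(409,a{\left(22,17 \right)} \right)} = \frac{1}{55419} + \left(409 - \frac{61}{9}\right) = \frac{1}{55419} + \frac{3620}{9} = \frac{66872263}{166257}$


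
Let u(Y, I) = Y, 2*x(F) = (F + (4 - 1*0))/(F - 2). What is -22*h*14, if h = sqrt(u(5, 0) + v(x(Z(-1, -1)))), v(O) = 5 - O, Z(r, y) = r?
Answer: -154*sqrt(42) ≈ -998.03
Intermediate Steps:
x(F) = (4 + F)/(2*(-2 + F)) (x(F) = ((F + (4 - 1*0))/(F - 2))/2 = ((F + (4 + 0))/(-2 + F))/2 = ((F + 4)/(-2 + F))/2 = ((4 + F)/(-2 + F))/2 = (4 + F)/(2*(-2 + F)))
h = sqrt(42)/2 (h = sqrt(5 + (5 - (4 - 1)/(2*(-2 - 1)))) = sqrt(5 + (5 - 3/(2*(-3)))) = sqrt(5 + (5 - (-1)*3/(2*3))) = sqrt(5 + (5 - 1*(-1/2))) = sqrt(5 + (5 + 1/2)) = sqrt(5 + 11/2) = sqrt(21/2) = sqrt(42)/2 ≈ 3.2404)
-22*h*14 = -11*sqrt(42)*14 = -154*sqrt(42)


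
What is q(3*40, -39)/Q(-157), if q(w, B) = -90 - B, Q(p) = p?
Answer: 51/157 ≈ 0.32484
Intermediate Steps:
q(3*40, -39)/Q(-157) = (-90 - 1*(-39))/(-157) = (-90 + 39)*(-1/157) = -51*(-1/157) = 51/157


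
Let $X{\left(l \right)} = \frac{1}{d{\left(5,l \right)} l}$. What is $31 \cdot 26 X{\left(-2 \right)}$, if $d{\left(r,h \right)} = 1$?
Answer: $-403$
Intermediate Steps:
$X{\left(l \right)} = \frac{1}{l}$ ($X{\left(l \right)} = \frac{1}{1 l} = \frac{1}{l}$)
$31 \cdot 26 X{\left(-2 \right)} = \frac{31 \cdot 26}{-2} = 806 \left(- \frac{1}{2}\right) = -403$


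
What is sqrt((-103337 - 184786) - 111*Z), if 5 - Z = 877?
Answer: 3*I*sqrt(21259) ≈ 437.41*I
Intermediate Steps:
Z = -872 (Z = 5 - 1*877 = 5 - 877 = -872)
sqrt((-103337 - 184786) - 111*Z) = sqrt((-103337 - 184786) - 111*(-872)) = sqrt(-288123 + 96792) = sqrt(-191331) = 3*I*sqrt(21259)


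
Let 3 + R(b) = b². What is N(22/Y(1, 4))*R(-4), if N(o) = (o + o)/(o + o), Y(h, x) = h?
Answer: 13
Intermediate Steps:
R(b) = -3 + b²
N(o) = 1 (N(o) = (2*o)/((2*o)) = (2*o)*(1/(2*o)) = 1)
N(22/Y(1, 4))*R(-4) = 1*(-3 + (-4)²) = 1*(-3 + 16) = 1*13 = 13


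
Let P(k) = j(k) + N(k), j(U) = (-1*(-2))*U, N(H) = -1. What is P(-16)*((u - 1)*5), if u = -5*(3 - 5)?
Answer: -1485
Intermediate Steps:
j(U) = 2*U
u = 10 (u = -5*(-2) = 10)
P(k) = -1 + 2*k (P(k) = 2*k - 1 = -1 + 2*k)
P(-16)*((u - 1)*5) = (-1 + 2*(-16))*((10 - 1)*5) = (-1 - 32)*(9*5) = -33*45 = -1485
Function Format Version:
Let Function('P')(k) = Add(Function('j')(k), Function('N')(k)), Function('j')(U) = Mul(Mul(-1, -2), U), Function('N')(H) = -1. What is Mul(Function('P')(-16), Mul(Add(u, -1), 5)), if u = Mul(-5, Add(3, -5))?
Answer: -1485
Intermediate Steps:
Function('j')(U) = Mul(2, U)
u = 10 (u = Mul(-5, -2) = 10)
Function('P')(k) = Add(-1, Mul(2, k)) (Function('P')(k) = Add(Mul(2, k), -1) = Add(-1, Mul(2, k)))
Mul(Function('P')(-16), Mul(Add(u, -1), 5)) = Mul(Add(-1, Mul(2, -16)), Mul(Add(10, -1), 5)) = Mul(Add(-1, -32), Mul(9, 5)) = Mul(-33, 45) = -1485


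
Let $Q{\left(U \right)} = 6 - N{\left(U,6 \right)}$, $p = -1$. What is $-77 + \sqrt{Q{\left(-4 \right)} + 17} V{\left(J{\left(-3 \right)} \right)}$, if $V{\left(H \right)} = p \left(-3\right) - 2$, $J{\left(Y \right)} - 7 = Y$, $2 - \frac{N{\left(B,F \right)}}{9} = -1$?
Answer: $-77 + 2 i \approx -77.0 + 2.0 i$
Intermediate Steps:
$N{\left(B,F \right)} = 27$ ($N{\left(B,F \right)} = 18 - -9 = 18 + 9 = 27$)
$J{\left(Y \right)} = 7 + Y$
$Q{\left(U \right)} = -21$ ($Q{\left(U \right)} = 6 - 27 = -21$)
$V{\left(H \right)} = 1$ ($V{\left(H \right)} = \left(-1\right) \left(-3\right) - 2 = 3 - 2 = 1$)
$-77 + \sqrt{Q{\left(-4 \right)} + 17} V{\left(J{\left(-3 \right)} \right)} = -77 + \sqrt{-21 + 17} \cdot 1 = -77 + \sqrt{-4} \cdot 1 = -77 + 2 i 1 = -77 + 2 i$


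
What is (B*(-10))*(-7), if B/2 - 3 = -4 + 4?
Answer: 420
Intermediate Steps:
B = 6 (B = 6 + 2*(-4 + 4) = 6 + 2*0 = 6 + 0 = 6)
(B*(-10))*(-7) = (6*(-10))*(-7) = -60*(-7) = 420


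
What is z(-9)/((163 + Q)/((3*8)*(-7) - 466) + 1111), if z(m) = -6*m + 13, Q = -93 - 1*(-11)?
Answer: 42478/704293 ≈ 0.060313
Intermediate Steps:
Q = -82 (Q = -93 + 11 = -82)
z(m) = 13 - 6*m
z(-9)/((163 + Q)/((3*8)*(-7) - 466) + 1111) = (13 - 6*(-9))/((163 - 82)/((3*8)*(-7) - 466) + 1111) = (13 + 54)/(81/(24*(-7) - 466) + 1111) = 67/(81/(-168 - 466) + 1111) = 67/(81/(-634) + 1111) = 67/(81*(-1/634) + 1111) = 67/(-81/634 + 1111) = 67/(704293/634) = (634/704293)*67 = 42478/704293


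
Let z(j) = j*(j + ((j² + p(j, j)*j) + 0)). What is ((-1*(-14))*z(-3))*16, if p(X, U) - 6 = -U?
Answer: 14112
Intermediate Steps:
p(X, U) = 6 - U
z(j) = j*(j + j² + j*(6 - j)) (z(j) = j*(j + ((j² + (6 - j)*j) + 0)) = j*(j + ((j² + j*(6 - j)) + 0)) = j*(j + (j² + j*(6 - j))) = j*(j + j² + j*(6 - j)))
((-1*(-14))*z(-3))*16 = ((-1*(-14))*(7*(-3)²))*16 = (14*(7*9))*16 = (14*63)*16 = 882*16 = 14112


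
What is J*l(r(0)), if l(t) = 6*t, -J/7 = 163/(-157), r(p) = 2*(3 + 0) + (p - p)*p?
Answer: 41076/157 ≈ 261.63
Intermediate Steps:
r(p) = 6 (r(p) = 2*3 + 0*p = 6 + 0 = 6)
J = 1141/157 (J = -1141/(-157) = -1141*(-1)/157 = -7*(-163/157) = 1141/157 ≈ 7.2675)
J*l(r(0)) = 1141*(6*6)/157 = (1141/157)*36 = 41076/157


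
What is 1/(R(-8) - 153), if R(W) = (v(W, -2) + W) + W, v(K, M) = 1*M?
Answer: -1/171 ≈ -0.0058480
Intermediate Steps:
v(K, M) = M
R(W) = -2 + 2*W (R(W) = (-2 + W) + W = -2 + 2*W)
1/(R(-8) - 153) = 1/((-2 + 2*(-8)) - 153) = 1/((-2 - 16) - 153) = 1/(-18 - 153) = 1/(-171) = -1/171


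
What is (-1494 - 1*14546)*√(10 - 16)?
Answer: -16040*I*√6 ≈ -39290.0*I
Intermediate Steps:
(-1494 - 1*14546)*√(10 - 16) = (-1494 - 14546)*√(-6) = -16040*I*√6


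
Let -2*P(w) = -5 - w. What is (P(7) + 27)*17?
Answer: 561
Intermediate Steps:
P(w) = 5/2 + w/2 (P(w) = -(-5 - w)/2 = 5/2 + w/2)
(P(7) + 27)*17 = ((5/2 + (½)*7) + 27)*17 = ((5/2 + 7/2) + 27)*17 = (6 + 27)*17 = 33*17 = 561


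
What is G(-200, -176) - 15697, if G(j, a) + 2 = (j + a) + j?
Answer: -16275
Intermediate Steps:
G(j, a) = -2 + a + 2*j (G(j, a) = -2 + ((j + a) + j) = -2 + ((a + j) + j) = -2 + (a + 2*j) = -2 + a + 2*j)
G(-200, -176) - 15697 = (-2 - 176 + 2*(-200)) - 15697 = (-2 - 176 - 400) - 15697 = -578 - 15697 = -16275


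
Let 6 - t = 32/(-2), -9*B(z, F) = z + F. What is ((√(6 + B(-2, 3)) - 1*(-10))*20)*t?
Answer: 4400 + 440*√53/3 ≈ 5467.8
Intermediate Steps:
B(z, F) = -F/9 - z/9 (B(z, F) = -(z + F)/9 = -(F + z)/9 = -F/9 - z/9)
t = 22 (t = 6 - 32/(-2) = 6 - 32*(-1)/2 = 6 - 1*(-16) = 6 + 16 = 22)
((√(6 + B(-2, 3)) - 1*(-10))*20)*t = ((√(6 + (-⅑*3 - ⅑*(-2))) - 1*(-10))*20)*22 = ((√(6 + (-⅓ + 2/9)) + 10)*20)*22 = ((√(6 - ⅑) + 10)*20)*22 = ((√(53/9) + 10)*20)*22 = ((√53/3 + 10)*20)*22 = ((10 + √53/3)*20)*22 = (200 + 20*√53/3)*22 = 4400 + 440*√53/3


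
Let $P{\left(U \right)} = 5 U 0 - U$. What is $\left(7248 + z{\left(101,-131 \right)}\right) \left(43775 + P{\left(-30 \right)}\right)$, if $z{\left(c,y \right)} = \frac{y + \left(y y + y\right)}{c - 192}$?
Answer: $\frac{28152115545}{91} \approx 3.0936 \cdot 10^{8}$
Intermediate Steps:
$z{\left(c,y \right)} = \frac{y^{2} + 2 y}{-192 + c}$ ($z{\left(c,y \right)} = \frac{y + \left(y^{2} + y\right)}{-192 + c} = \frac{y + \left(y + y^{2}\right)}{-192 + c} = \frac{y^{2} + 2 y}{-192 + c}$)
$P{\left(U \right)} = - U$ ($P{\left(U \right)} = 0 - U = - U$)
$\left(7248 + z{\left(101,-131 \right)}\right) \left(43775 + P{\left(-30 \right)}\right) = \left(7248 - \frac{131 \left(2 - 131\right)}{-192 + 101}\right) \left(43775 - -30\right) = \left(7248 - 131 \frac{1}{-91} \left(-129\right)\right) \left(43775 + 30\right) = \left(7248 - \left(- \frac{131}{91}\right) \left(-129\right)\right) 43805 = \left(7248 - \frac{16899}{91}\right) 43805 = \frac{642669}{91} \cdot 43805 = \frac{28152115545}{91}$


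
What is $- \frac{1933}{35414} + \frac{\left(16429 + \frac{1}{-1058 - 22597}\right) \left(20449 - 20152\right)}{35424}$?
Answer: $\frac{37832899555949}{274771559760} \approx 137.69$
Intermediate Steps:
$- \frac{1933}{35414} + \frac{\left(16429 + \frac{1}{-1058 - 22597}\right) \left(20449 - 20152\right)}{35424} = \left(-1933\right) \frac{1}{35414} + \left(16429 + \frac{1}{-23655}\right) 297 \cdot \frac{1}{35424} = - \frac{1933}{35414} + \left(16429 - \frac{1}{23655}\right) 297 \cdot \frac{1}{35424} = - \frac{1933}{35414} + \frac{388627994}{23655} \cdot 297 \cdot \frac{1}{35424} = - \frac{1933}{35414} + \frac{38474171406}{7885} \cdot \frac{1}{35424} = - \frac{1933}{35414} + \frac{2137453967}{15517680} = \frac{37832899555949}{274771559760}$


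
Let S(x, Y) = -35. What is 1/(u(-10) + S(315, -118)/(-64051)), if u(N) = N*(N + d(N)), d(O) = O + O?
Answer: 64051/19215335 ≈ 0.0033333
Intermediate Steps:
d(O) = 2*O
u(N) = 3*N² (u(N) = N*(N + 2*N) = N*(3*N) = 3*N²)
1/(u(-10) + S(315, -118)/(-64051)) = 1/(3*(-10)² - 35/(-64051)) = 1/(3*100 - 35*(-1/64051)) = 1/(300 + 35/64051) = 1/(19215335/64051) = 64051/19215335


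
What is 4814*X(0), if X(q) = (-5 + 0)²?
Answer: 120350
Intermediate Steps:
X(q) = 25 (X(q) = (-5)² = 25)
4814*X(0) = 4814*25 = 120350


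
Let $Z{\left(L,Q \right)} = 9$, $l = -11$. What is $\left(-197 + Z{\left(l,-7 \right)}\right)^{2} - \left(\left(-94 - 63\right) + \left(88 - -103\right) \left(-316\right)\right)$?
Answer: $95857$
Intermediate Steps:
$\left(-197 + Z{\left(l,-7 \right)}\right)^{2} - \left(\left(-94 - 63\right) + \left(88 - -103\right) \left(-316\right)\right) = \left(-197 + 9\right)^{2} - \left(\left(-94 - 63\right) + \left(88 - -103\right) \left(-316\right)\right) = \left(-188\right)^{2} - \left(\left(-94 - 63\right) + \left(88 + 103\right) \left(-316\right)\right) = 35344 - \left(-157 + 191 \left(-316\right)\right) = 35344 - \left(-157 - 60356\right) = 35344 - -60513 = 35344 + 60513 = 95857$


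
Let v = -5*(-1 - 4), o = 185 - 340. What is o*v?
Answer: -3875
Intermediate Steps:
o = -155
v = 25 (v = -5*(-5) = 25)
o*v = -155*25 = -3875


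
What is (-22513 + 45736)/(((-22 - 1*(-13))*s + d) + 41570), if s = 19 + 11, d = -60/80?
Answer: 92892/165197 ≈ 0.56231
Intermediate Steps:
d = -¾ (d = -60*1/80 = -¾ ≈ -0.75000)
s = 30
(-22513 + 45736)/(((-22 - 1*(-13))*s + d) + 41570) = (-22513 + 45736)/(((-22 - 1*(-13))*30 - ¾) + 41570) = 23223/(((-22 + 13)*30 - ¾) + 41570) = 23223/((-9*30 - ¾) + 41570) = 23223/((-270 - ¾) + 41570) = 23223/(-1083/4 + 41570) = 23223/(165197/4) = 23223*(4/165197) = 92892/165197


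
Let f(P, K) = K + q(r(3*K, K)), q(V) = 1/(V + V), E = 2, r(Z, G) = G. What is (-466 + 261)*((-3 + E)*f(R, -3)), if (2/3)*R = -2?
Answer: -3895/6 ≈ -649.17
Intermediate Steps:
R = -3 (R = (3/2)*(-2) = -3)
q(V) = 1/(2*V)
f(P, K) = K + 1/(2*K)
(-466 + 261)*((-3 + E)*f(R, -3)) = (-466 + 261)*((-3 + 2)*(-3 + (1/2)/(-3))) = -(-205)*(-3 + (1/2)*(-1/3)) = -(-205)*(-3 - 1/6) = -(-205)*(-19)/6 = -205*19/6 = -3895/6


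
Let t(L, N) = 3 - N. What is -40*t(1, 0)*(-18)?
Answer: 2160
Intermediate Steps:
-40*t(1, 0)*(-18) = -40*(3 - 1*0)*(-18) = -40*(3 + 0)*(-18) = -40*3*(-18) = -120*(-18) = 2160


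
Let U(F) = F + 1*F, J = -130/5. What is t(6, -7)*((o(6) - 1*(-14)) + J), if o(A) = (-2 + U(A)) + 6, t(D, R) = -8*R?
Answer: 224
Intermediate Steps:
J = -26 (J = -130*⅕ = -26)
U(F) = 2*F (U(F) = F + F = 2*F)
o(A) = 4 + 2*A (o(A) = (-2 + 2*A) + 6 = 4 + 2*A)
t(6, -7)*((o(6) - 1*(-14)) + J) = (-8*(-7))*(((4 + 2*6) - 1*(-14)) - 26) = 56*(((4 + 12) + 14) - 26) = 56*((16 + 14) - 26) = 56*(30 - 26) = 56*4 = 224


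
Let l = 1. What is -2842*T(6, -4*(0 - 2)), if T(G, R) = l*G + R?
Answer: -39788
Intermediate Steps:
T(G, R) = G + R (T(G, R) = 1*G + R = G + R)
-2842*T(6, -4*(0 - 2)) = -2842*(6 - 4*(0 - 2)) = -2842*(6 - 4*(-2)) = -2842*(6 + 8) = -2842*14 = -39788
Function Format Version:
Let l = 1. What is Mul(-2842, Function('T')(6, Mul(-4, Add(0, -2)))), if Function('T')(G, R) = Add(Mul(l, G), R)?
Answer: -39788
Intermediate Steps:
Function('T')(G, R) = Add(G, R) (Function('T')(G, R) = Add(Mul(1, G), R) = Add(G, R))
Mul(-2842, Function('T')(6, Mul(-4, Add(0, -2)))) = Mul(-2842, Add(6, Mul(-4, Add(0, -2)))) = Mul(-2842, Add(6, Mul(-4, -2))) = Mul(-2842, Add(6, 8)) = Mul(-2842, 14) = -39788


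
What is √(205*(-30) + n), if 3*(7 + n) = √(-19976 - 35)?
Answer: √(-55413 + 3*I*√20011)/3 ≈ 0.30047 + 78.467*I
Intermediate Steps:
n = -7 + I*√20011/3 (n = -7 + √(-19976 - 35)/3 = -7 + √(-20011)/3 = -7 + (I*√20011)/3 = -7 + I*√20011/3 ≈ -7.0 + 47.153*I)
√(205*(-30) + n) = √(205*(-30) + (-7 + I*√20011/3)) = √(-6150 + (-7 + I*√20011/3)) = √(-6157 + I*√20011/3)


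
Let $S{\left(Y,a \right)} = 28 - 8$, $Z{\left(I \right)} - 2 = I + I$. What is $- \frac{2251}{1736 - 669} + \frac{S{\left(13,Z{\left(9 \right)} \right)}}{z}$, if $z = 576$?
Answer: $- \frac{318809}{153648} \approx -2.0749$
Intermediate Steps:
$Z{\left(I \right)} = 2 + 2 I$ ($Z{\left(I \right)} = 2 + \left(I + I\right) = 2 + 2 I$)
$S{\left(Y,a \right)} = 20$
$- \frac{2251}{1736 - 669} + \frac{S{\left(13,Z{\left(9 \right)} \right)}}{z} = - \frac{2251}{1736 - 669} + \frac{20}{576} = - \frac{2251}{1736 - 669} + 20 \cdot \frac{1}{576} = - \frac{2251}{1067} + \frac{5}{144} = - \frac{318809}{153648}$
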